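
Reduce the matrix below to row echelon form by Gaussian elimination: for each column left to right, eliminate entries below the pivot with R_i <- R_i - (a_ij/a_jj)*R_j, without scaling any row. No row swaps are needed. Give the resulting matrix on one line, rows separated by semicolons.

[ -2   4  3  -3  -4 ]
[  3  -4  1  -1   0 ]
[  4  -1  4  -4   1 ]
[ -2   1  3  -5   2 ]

Forward elimination:
R2 <- R2 - (-3/2)*R1:  [     0      2   11/2  -11/2     -6 ]
R3 <- R3 - (-2)*R1:  [   0    7   10  -10   -7 ]
R4 <- R4 - (1)*R1:  [  0  -3   0  -2   6 ]
R3 <- R3 - (7/2)*R2:  [     0      0  -37/4   37/4     14 ]
R4 <- R4 - (-3/2)*R2:  [     0      0   33/4  -41/4     -3 ]
R4 <- R4 - (-33/37)*R3:  [      0       0       0      -2  351/37 ]
Row echelon form:
[ -2  4      3     -3      -4 ]
[  0  2   11/2  -11/2      -6 ]
[  0  0  -37/4   37/4      14 ]
[  0  0      0     -2  351/37 ]

REF = [-2 4 3 -3 -4; 0 2 11/2 -11/2 -6; 0 0 -37/4 37/4 14; 0 0 0 -2 351/37]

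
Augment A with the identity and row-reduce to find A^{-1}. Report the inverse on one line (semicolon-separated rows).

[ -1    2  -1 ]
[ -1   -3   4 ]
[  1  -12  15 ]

inverse = [3/20 -9/10 1/4; 19/20 -7/10 1/4; 3/4 -1/2 1/4]

Gauss-Jordan on [A | I]:
R1 <- (1/-1)*R1:  [  1  -2   1  |  -1   0   0 ]
R2 <- R2 - (-1)*R1:  [  0  -5   5  |  -1   1   0 ]
R3 <- R3 - (1)*R1:  [   0  -10   14  |    1    0    1 ]
R2 <- (1/-5)*R2:  [    0     1    -1  |   1/5  -1/5     0 ]
R1 <- R1 - (-2)*R2:  [    1     0    -1  |  -3/5  -2/5     0 ]
R3 <- R3 - (-10)*R2:  [  0   0   4  |   3  -2   1 ]
R3 <- (1/4)*R3:  [    0     0     1  |   3/4  -1/2   1/4 ]
R1 <- R1 - (-1)*R3:  [     1      0      0  |   3/20  -9/10    1/4 ]
R2 <- R2 - (-1)*R3:  [     0      1      0  |  19/20  -7/10    1/4 ]
Right block of [I | A^{-1}] is the inverse:
[  3/20  -9/10  1/4 ]
[ 19/20  -7/10  1/4 ]
[   3/4   -1/2  1/4 ]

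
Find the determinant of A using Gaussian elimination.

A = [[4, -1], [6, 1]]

det(A) = 10

Forward elimination:
R2 <- R2 - (3/2)*R1:  [   0  5/2 ]
Upper-triangular form:
[ 4   -1 ]
[ 0  5/2 ]
det(A) = (-1)^0 * (4) * (5/2) = 10  (0 row swaps -> sign +1)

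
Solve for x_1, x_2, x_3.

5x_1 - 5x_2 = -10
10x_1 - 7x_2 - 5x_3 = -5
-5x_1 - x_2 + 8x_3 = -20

(3, 5, 0)

Forward elimination on [A|b]:
R2 <- R2 - (2)*R1:  [  0   3  -5  15 ]
R3 <- R3 - (-1)*R1:  [   0   -6    8  -30 ]
R3 <- R3 - (-2)*R2:  [  0   0  -2   0 ]
Row echelon form:
[ 5  -5   0  |  -10 ]
[ 0   3  -5  |   15 ]
[ 0   0  -2  |    0 ]
Back-substitution:
x_3 = (0) / -2 = 0
x_2 = (15 - (-5)*(0)) / 3 = 5
x_1 = (-10 - (-5)*(5)) / 5 = 3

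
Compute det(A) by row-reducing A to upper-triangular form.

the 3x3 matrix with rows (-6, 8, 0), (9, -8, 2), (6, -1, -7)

Forward elimination:
R2 <- R2 - (-3/2)*R1:  [ 0  4  2 ]
R3 <- R3 - (-1)*R1:  [  0   7  -7 ]
R3 <- R3 - (7/4)*R2:  [     0      0  -21/2 ]
Upper-triangular form:
[ -6  8      0 ]
[  0  4      2 ]
[  0  0  -21/2 ]
det(A) = (-1)^0 * (-6) * (4) * (-21/2) = 252  (0 row swaps -> sign +1)

det(A) = 252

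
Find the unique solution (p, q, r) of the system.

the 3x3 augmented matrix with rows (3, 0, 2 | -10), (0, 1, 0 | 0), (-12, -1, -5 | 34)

(-2, 0, -2)

Forward elimination on [A|b]:
R3 <- R3 - (-4)*R1:  [  0  -1   3  -6 ]
R3 <- R3 - (-1)*R2:  [  0   0   3  -6 ]
Row echelon form:
[ 3  0  2  |  -10 ]
[ 0  1  0  |    0 ]
[ 0  0  3  |   -6 ]
Back-substitution:
r = (-6) / 3 = -2
q = (0) / 1 = 0
p = (-10 - (2)*(-2)) / 3 = -2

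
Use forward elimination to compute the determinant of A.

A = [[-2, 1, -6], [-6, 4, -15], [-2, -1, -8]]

det(A) = -8

Forward elimination:
R2 <- R2 - (3)*R1:  [ 0  1  3 ]
R3 <- R3 - (1)*R1:  [  0  -2  -2 ]
R3 <- R3 - (-2)*R2:  [ 0  0  4 ]
Upper-triangular form:
[ -2  1  -6 ]
[  0  1   3 ]
[  0  0   4 ]
det(A) = (-1)^0 * (-2) * (1) * (4) = -8  (0 row swaps -> sign +1)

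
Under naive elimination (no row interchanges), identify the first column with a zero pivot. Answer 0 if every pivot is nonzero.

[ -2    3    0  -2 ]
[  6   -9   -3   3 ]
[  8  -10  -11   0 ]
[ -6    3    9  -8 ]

first zero-pivot column = 2

Naive forward elimination:
R2 <- R2 - (-3)*R1:  [  0   0  -3  -3 ]
R3 <- R3 - (-4)*R1:  [   0    2  -11   -8 ]
R4 <- R4 - (3)*R1:  [  0  -6   9  -2 ]
Matrix at this point:
[ -2   3    0  -2 ]
[  0   0   -3  -3 ]
[  0   2  -11  -8 ]
[  0  -6    9  -2 ]
Pivot entry (2,2) is zero but row 3 has 2 in column 2 -> naive elimination stops; a row interchange (e.g. R2 <-> R3) would be required here.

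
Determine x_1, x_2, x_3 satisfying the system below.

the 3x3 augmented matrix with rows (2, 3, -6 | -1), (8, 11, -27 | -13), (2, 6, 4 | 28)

(1, 3, 2)

Forward elimination on [A|b]:
R2 <- R2 - (4)*R1:  [  0  -1  -3  -9 ]
R3 <- R3 - (1)*R1:  [  0   3  10  29 ]
R3 <- R3 - (-3)*R2:  [ 0  0  1  2 ]
Row echelon form:
[ 2   3  -6  |  -1 ]
[ 0  -1  -3  |  -9 ]
[ 0   0   1  |   2 ]
Back-substitution:
x_3 = (2) / 1 = 2
x_2 = (-9 - (-3)*(2)) / -1 = 3
x_1 = (-1 - (3)*(3) - (-6)*(2)) / 2 = 1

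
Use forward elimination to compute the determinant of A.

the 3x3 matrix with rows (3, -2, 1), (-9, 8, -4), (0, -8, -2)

det(A) = -36

Forward elimination:
R2 <- R2 - (-3)*R1:  [  0   2  -1 ]
R3 <- R3 - (-4)*R2:  [  0   0  -6 ]
Upper-triangular form:
[ 3  -2   1 ]
[ 0   2  -1 ]
[ 0   0  -6 ]
det(A) = (-1)^0 * (3) * (2) * (-6) = -36  (0 row swaps -> sign +1)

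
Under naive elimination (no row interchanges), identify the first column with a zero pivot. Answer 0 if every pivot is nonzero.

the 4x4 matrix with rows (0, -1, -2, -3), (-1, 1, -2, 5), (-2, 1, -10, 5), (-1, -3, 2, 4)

first zero-pivot column = 1

Naive forward elimination:
Pivot entry (1,1) is zero but row 2 has -1 in column 1 -> naive elimination stops; a row interchange (e.g. R1 <-> R2) would be required here.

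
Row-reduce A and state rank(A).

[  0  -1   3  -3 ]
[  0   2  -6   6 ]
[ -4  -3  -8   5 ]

Row reduction:
R1 <-> R3   (pivot in column 1 was zero)
[ -4  -3  -8   5 ]
[  0   2  -6   6 ]
[  0  -1   3  -3 ]
R3 <- R3 - (-1/2)*R2:  [ 0  0  0  0 ]
Row echelon form:
[ -4  -3  -8  5 ]
[  0   2  -6  6 ]
[  0   0   0  0 ]
Nonzero rows / pivot columns: 2

rank(A) = 2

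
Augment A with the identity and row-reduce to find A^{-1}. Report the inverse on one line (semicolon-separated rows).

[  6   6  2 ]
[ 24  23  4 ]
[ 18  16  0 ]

inverse = [16/3 -8/3 11/6; -6 3 -2; 5/2 -1 1/2]

Gauss-Jordan on [A | I]:
R1 <- (1/6)*R1:  [   1    1  1/3  |  1/6    0    0 ]
R2 <- R2 - (24)*R1:  [  0  -1  -4  |  -4   1   0 ]
R3 <- R3 - (18)*R1:  [  0  -2  -6  |  -3   0   1 ]
R2 <- (1/-1)*R2:  [  0   1   4  |   4  -1   0 ]
R1 <- R1 - (1)*R2:  [     1      0  -11/3  |  -23/6      1      0 ]
R3 <- R3 - (-2)*R2:  [  0   0   2  |   5  -2   1 ]
R3 <- (1/2)*R3:  [   0    0    1  |  5/2   -1  1/2 ]
R1 <- R1 - (-11/3)*R3:  [    1     0     0  |  16/3  -8/3  11/6 ]
R2 <- R2 - (4)*R3:  [  0   1   0  |  -6   3  -2 ]
Right block of [I | A^{-1}] is the inverse:
[ 16/3  -8/3  11/6 ]
[   -6     3    -2 ]
[  5/2    -1   1/2 ]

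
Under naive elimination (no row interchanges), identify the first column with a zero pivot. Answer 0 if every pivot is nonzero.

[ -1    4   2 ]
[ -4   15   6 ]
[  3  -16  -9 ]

first zero-pivot column = 0

Naive forward elimination:
R2 <- R2 - (4)*R1:  [  0  -1  -2 ]
R3 <- R3 - (-3)*R1:  [  0  -4  -3 ]
R3 <- R3 - (4)*R2:  [ 0  0  5 ]
All pivots nonzero; naive elimination completes without hitting a zero pivot.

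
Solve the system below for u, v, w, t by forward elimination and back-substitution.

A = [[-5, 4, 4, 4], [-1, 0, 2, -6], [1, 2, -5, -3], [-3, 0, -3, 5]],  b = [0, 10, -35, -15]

(0, -5, 5, 0)

Forward elimination on [A|b]:
R2 <- R2 - (1/5)*R1:  [     0   -4/5    6/5  -34/5     10 ]
R3 <- R3 - (-1/5)*R1:  [     0   14/5  -21/5  -11/5    -35 ]
R4 <- R4 - (3/5)*R1:  [     0  -12/5  -27/5   13/5    -15 ]
R3 <- R3 - (-7/2)*R2:  [   0    0    0  -26    0 ]
R4 <- R4 - (3)*R2:  [   0    0   -9   23  -45 ]
R3 <-> R4   (pivot in column 3 was zero)
[ -5     4    4      4    0 ]
[  0  -4/5  6/5  -34/5   10 ]
[  0     0   -9     23  -45 ]
[  0     0    0    -26    0 ]
Row echelon form:
[ -5     4    4      4  |    0 ]
[  0  -4/5  6/5  -34/5  |   10 ]
[  0     0   -9     23  |  -45 ]
[  0     0    0    -26  |    0 ]
Back-substitution:
t = (0) / -26 = 0
w = (-45 - (23)*(0)) / -9 = 5
v = (10 - (6/5)*(5) - (-34/5)*(0)) / (-4/5) = -5
u = (0 - (4)*(-5) - (4)*(5) - (4)*(0)) / -5 = 0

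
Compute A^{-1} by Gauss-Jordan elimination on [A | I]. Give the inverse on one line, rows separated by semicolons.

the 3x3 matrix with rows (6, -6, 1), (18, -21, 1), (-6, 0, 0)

Gauss-Jordan on [A | I]:
R1 <- (1/6)*R1:  [   1   -1  1/6  |  1/6    0    0 ]
R2 <- R2 - (18)*R1:  [  0  -3  -2  |  -3   1   0 ]
R3 <- R3 - (-6)*R1:  [  0  -6   1  |   1   0   1 ]
R2 <- (1/-3)*R2:  [    0     1   2/3  |     1  -1/3     0 ]
R1 <- R1 - (-1)*R2:  [    1     0   5/6  |   7/6  -1/3     0 ]
R3 <- R3 - (-6)*R2:  [  0   0   5  |   7  -2   1 ]
R3 <- (1/5)*R3:  [    0     0     1  |   7/5  -2/5   1/5 ]
R1 <- R1 - (5/6)*R3:  [    1     0     0  |     0     0  -1/6 ]
R2 <- R2 - (2/3)*R3:  [     0      1      0  |   1/15  -1/15  -2/15 ]
Right block of [I | A^{-1}] is the inverse:
[    0      0   -1/6 ]
[ 1/15  -1/15  -2/15 ]
[  7/5   -2/5    1/5 ]

inverse = [0 0 -1/6; 1/15 -1/15 -2/15; 7/5 -2/5 1/5]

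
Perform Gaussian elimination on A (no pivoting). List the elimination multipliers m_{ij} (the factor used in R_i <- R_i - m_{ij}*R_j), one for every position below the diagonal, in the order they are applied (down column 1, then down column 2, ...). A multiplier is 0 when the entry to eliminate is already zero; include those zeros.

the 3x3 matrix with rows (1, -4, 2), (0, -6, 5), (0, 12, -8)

multipliers: 0, 0, -2

Forward elimination:
R2: entry in column 1 is already 0 -> m_{21} = 0 (no row operation needed)
R3: entry in column 1 is already 0 -> m_{31} = 0 (no row operation needed)
R3 <- R3 - (-2)*R2:  [ 0  0  2 ]
Multipliers (in order of application): m_{21} = 0, m_{31} = 0, m_{32} = -2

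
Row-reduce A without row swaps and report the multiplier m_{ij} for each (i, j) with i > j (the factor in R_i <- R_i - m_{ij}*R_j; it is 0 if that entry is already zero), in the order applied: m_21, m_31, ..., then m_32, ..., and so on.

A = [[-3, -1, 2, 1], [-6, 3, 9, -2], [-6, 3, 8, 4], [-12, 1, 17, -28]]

multipliers: 2, 2, 4, 1, 1, -4

Forward elimination:
R2 <- R2 - (2)*R1:  [  0   5   5  -4 ]
R3 <- R3 - (2)*R1:  [ 0  5  4  2 ]
R4 <- R4 - (4)*R1:  [   0    5    9  -32 ]
R3 <- R3 - (1)*R2:  [  0   0  -1   6 ]
R4 <- R4 - (1)*R2:  [   0    0    4  -28 ]
R4 <- R4 - (-4)*R3:  [  0   0   0  -4 ]
Multipliers (in order of application): m_{21} = 2, m_{31} = 2, m_{41} = 4, m_{32} = 1, m_{42} = 1, m_{43} = -4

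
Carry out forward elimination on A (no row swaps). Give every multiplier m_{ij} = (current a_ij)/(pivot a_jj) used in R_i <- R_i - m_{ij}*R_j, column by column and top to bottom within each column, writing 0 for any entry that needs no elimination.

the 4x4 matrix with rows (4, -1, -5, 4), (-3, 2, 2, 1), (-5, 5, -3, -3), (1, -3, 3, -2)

multipliers: -3/4, -5/4, 1/4, 3, -11/5, -1/10

Forward elimination:
R2 <- R2 - (-3/4)*R1:  [    0   5/4  -7/4     4 ]
R3 <- R3 - (-5/4)*R1:  [     0   15/4  -37/4      2 ]
R4 <- R4 - (1/4)*R1:  [     0  -11/4   17/4     -3 ]
R3 <- R3 - (3)*R2:  [   0    0   -4  -10 ]
R4 <- R4 - (-11/5)*R2:  [    0     0   2/5  29/5 ]
R4 <- R4 - (-1/10)*R3:  [    0     0     0  24/5 ]
Multipliers (in order of application): m_{21} = -3/4, m_{31} = -5/4, m_{41} = 1/4, m_{32} = 3, m_{42} = -11/5, m_{43} = -1/10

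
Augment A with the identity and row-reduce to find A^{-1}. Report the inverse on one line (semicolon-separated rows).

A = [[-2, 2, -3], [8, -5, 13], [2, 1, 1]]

Gauss-Jordan on [A | I]:
R1 <- (1/-2)*R1:  [    1    -1   3/2  |  -1/2     0     0 ]
R2 <- R2 - (8)*R1:  [ 0  3  1  |  4  1  0 ]
R3 <- R3 - (2)*R1:  [  0   3  -2  |   1   0   1 ]
R2 <- (1/3)*R2:  [   0    1  1/3  |  4/3  1/3    0 ]
R1 <- R1 - (-1)*R2:  [    1     0  11/6  |   5/6   1/3     0 ]
R3 <- R3 - (3)*R2:  [  0   0  -3  |  -3  -1   1 ]
R3 <- (1/-3)*R3:  [    0     0     1  |     1   1/3  -1/3 ]
R1 <- R1 - (11/6)*R3:  [     1      0      0  |     -1  -5/18  11/18 ]
R2 <- R2 - (1/3)*R3:  [   0    1    0  |    1  2/9  1/9 ]
Right block of [I | A^{-1}] is the inverse:
[ -1  -5/18  11/18 ]
[  1    2/9    1/9 ]
[  1    1/3   -1/3 ]

inverse = [-1 -5/18 11/18; 1 2/9 1/9; 1 1/3 -1/3]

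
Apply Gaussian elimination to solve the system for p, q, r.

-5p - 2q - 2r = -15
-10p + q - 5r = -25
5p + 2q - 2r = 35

(5, 0, -5)

Forward elimination on [A|b]:
R2 <- R2 - (2)*R1:  [  0   5  -1   5 ]
R3 <- R3 - (-1)*R1:  [  0   0  -4  20 ]
Row echelon form:
[ -5  -2  -2  |  -15 ]
[  0   5  -1  |    5 ]
[  0   0  -4  |   20 ]
Back-substitution:
r = (20) / -4 = -5
q = (5 - (-1)*(-5)) / 5 = 0
p = (-15 - (-2)*(0) - (-2)*(-5)) / -5 = 5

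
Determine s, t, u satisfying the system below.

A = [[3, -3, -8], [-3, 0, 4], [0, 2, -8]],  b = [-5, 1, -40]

(5, -4, 4)

Forward elimination on [A|b]:
R2 <- R2 - (-1)*R1:  [  0  -3  -4  -4 ]
R3 <- R3 - (-2/3)*R2:  [      0       0   -32/3  -128/3 ]
Row echelon form:
[ 3  -3     -8  |      -5 ]
[ 0  -3     -4  |      -4 ]
[ 0   0  -32/3  |  -128/3 ]
Back-substitution:
u = (-128/3) / (-32/3) = 4
t = (-4 - (-4)*(4)) / -3 = -4
s = (-5 - (-3)*(-4) - (-8)*(4)) / 3 = 5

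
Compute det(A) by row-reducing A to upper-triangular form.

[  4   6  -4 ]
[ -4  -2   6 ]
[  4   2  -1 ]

det(A) = 80

Forward elimination:
R2 <- R2 - (-1)*R1:  [ 0  4  2 ]
R3 <- R3 - (1)*R1:  [  0  -4   3 ]
R3 <- R3 - (-1)*R2:  [ 0  0  5 ]
Upper-triangular form:
[ 4  6  -4 ]
[ 0  4   2 ]
[ 0  0   5 ]
det(A) = (-1)^0 * (4) * (4) * (5) = 80  (0 row swaps -> sign +1)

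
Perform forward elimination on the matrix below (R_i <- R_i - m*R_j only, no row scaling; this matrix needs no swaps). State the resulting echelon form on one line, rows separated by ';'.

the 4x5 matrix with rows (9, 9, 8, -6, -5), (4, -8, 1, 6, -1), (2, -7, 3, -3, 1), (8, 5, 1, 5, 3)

Forward elimination:
R2 <- R2 - (4/9)*R1:  [     0    -12  -23/9   26/3   11/9 ]
R3 <- R3 - (2/9)*R1:  [    0    -9  11/9  -5/3  19/9 ]
R4 <- R4 - (8/9)*R1:  [     0     -3  -55/9   31/3   67/9 ]
R3 <- R3 - (3/4)*R2:  [      0       0  113/36   -49/6   43/36 ]
R4 <- R4 - (1/4)*R2:  [       0        0  -197/36     49/6   257/36 ]
R4 <- R4 - (-197/113)*R3:  [        0         0         0  -686/113  1042/113 ]
Row echelon form:
[ 9    9       8        -6        -5 ]
[ 0  -12   -23/9      26/3      11/9 ]
[ 0    0  113/36     -49/6     43/36 ]
[ 0    0       0  -686/113  1042/113 ]

REF = [9 9 8 -6 -5; 0 -12 -23/9 26/3 11/9; 0 0 113/36 -49/6 43/36; 0 0 0 -686/113 1042/113]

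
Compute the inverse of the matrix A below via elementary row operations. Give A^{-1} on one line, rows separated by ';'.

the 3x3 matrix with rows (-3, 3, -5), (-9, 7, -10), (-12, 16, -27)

Gauss-Jordan on [A | I]:
R1 <- (1/-3)*R1:  [    1    -1   5/3  |  -1/3     0     0 ]
R2 <- R2 - (-9)*R1:  [  0  -2   5  |  -3   1   0 ]
R3 <- R3 - (-12)*R1:  [  0   4  -7  |  -4   0   1 ]
R2 <- (1/-2)*R2:  [    0     1  -5/2  |   3/2  -1/2     0 ]
R1 <- R1 - (-1)*R2:  [    1     0  -5/6  |   7/6  -1/2     0 ]
R3 <- R3 - (4)*R2:  [   0    0    3  |  -10    2    1 ]
R3 <- (1/3)*R3:  [     0      0      1  |  -10/3    2/3    1/3 ]
R1 <- R1 - (-5/6)*R3:  [      1       0       0  |  -29/18    1/18    5/18 ]
R2 <- R2 - (-5/2)*R3:  [     0      1      0  |  -41/6    7/6    5/6 ]
Right block of [I | A^{-1}] is the inverse:
[ -29/18  1/18  5/18 ]
[  -41/6   7/6   5/6 ]
[  -10/3   2/3   1/3 ]

inverse = [-29/18 1/18 5/18; -41/6 7/6 5/6; -10/3 2/3 1/3]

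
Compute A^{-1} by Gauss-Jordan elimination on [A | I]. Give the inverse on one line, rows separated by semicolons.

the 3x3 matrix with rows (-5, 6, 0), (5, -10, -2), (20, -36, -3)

Gauss-Jordan on [A | I]:
R1 <- (1/-5)*R1:  [    1  -6/5     0  |  -1/5     0     0 ]
R2 <- R2 - (5)*R1:  [  0  -4  -2  |   1   1   0 ]
R3 <- R3 - (20)*R1:  [   0  -12   -3  |    4    0    1 ]
R2 <- (1/-4)*R2:  [    0     1   1/2  |  -1/4  -1/4     0 ]
R1 <- R1 - (-6/5)*R2:  [     1      0    3/5  |   -1/2  -3/10      0 ]
R3 <- R3 - (-12)*R2:  [  0   0   3  |   1  -3   1 ]
R3 <- (1/3)*R3:  [   0    0    1  |  1/3   -1  1/3 ]
R1 <- R1 - (3/5)*R3:  [     1      0      0  |  -7/10   3/10   -1/5 ]
R2 <- R2 - (1/2)*R3:  [     0      1      0  |  -5/12    1/4   -1/6 ]
Right block of [I | A^{-1}] is the inverse:
[ -7/10  3/10  -1/5 ]
[ -5/12   1/4  -1/6 ]
[   1/3    -1   1/3 ]

inverse = [-7/10 3/10 -1/5; -5/12 1/4 -1/6; 1/3 -1 1/3]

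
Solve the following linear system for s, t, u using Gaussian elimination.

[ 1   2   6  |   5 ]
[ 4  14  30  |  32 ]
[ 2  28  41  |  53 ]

Forward elimination on [A|b]:
R2 <- R2 - (4)*R1:  [  0   6   6  12 ]
R3 <- R3 - (2)*R1:  [  0  24  29  43 ]
R3 <- R3 - (4)*R2:  [  0   0   5  -5 ]
Row echelon form:
[ 1  2  6  |   5 ]
[ 0  6  6  |  12 ]
[ 0  0  5  |  -5 ]
Back-substitution:
u = (-5) / 5 = -1
t = (12 - (6)*(-1)) / 6 = 3
s = (5 - (2)*(3) - (6)*(-1)) / 1 = 5

(5, 3, -1)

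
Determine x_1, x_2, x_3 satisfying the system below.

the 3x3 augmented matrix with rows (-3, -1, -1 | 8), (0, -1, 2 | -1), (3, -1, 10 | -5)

(-4, 3, 1)

Forward elimination on [A|b]:
R3 <- R3 - (-1)*R1:  [  0  -2   9   3 ]
R3 <- R3 - (2)*R2:  [ 0  0  5  5 ]
Row echelon form:
[ -3  -1  -1  |   8 ]
[  0  -1   2  |  -1 ]
[  0   0   5  |   5 ]
Back-substitution:
x_3 = (5) / 5 = 1
x_2 = (-1 - (2)*(1)) / -1 = 3
x_1 = (8 - (-1)*(3) - (-1)*(1)) / -3 = -4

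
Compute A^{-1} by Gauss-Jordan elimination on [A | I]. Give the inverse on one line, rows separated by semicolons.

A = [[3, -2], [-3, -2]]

Gauss-Jordan on [A | I]:
R1 <- (1/3)*R1:  [    1  -2/3  |   1/3     0 ]
R2 <- R2 - (-3)*R1:  [  0  -4  |   1   1 ]
R2 <- (1/-4)*R2:  [    0     1  |  -1/4  -1/4 ]
R1 <- R1 - (-2/3)*R2:  [    1     0  |   1/6  -1/6 ]
Right block of [I | A^{-1}] is the inverse:
[  1/6  -1/6 ]
[ -1/4  -1/4 ]

inverse = [1/6 -1/6; -1/4 -1/4]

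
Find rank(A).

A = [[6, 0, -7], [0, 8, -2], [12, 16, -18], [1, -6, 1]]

Row reduction:
R3 <- R3 - (2)*R1:  [  0  16  -4 ]
R4 <- R4 - (1/6)*R1:  [    0    -6  13/6 ]
R3 <- R3 - (2)*R2:  [ 0  0  0 ]
R4 <- R4 - (-3/4)*R2:  [   0    0  2/3 ]
R3 <-> R4   (pivot in column 3 was zero)
[ 6  0   -7 ]
[ 0  8   -2 ]
[ 0  0  2/3 ]
[ 0  0    0 ]
Row echelon form:
[ 6  0   -7 ]
[ 0  8   -2 ]
[ 0  0  2/3 ]
[ 0  0    0 ]
Nonzero rows / pivot columns: 3

rank(A) = 3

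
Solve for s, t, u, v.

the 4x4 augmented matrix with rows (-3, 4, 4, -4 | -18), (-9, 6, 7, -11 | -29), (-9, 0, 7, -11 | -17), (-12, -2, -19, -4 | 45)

Forward elimination on [A|b]:
R2 <- R2 - (3)*R1:  [  0  -6  -5   1  25 ]
R3 <- R3 - (3)*R1:  [   0  -12   -5    1   37 ]
R4 <- R4 - (4)*R1:  [   0  -18  -35   12  117 ]
R3 <- R3 - (2)*R2:  [   0    0    5   -1  -13 ]
R4 <- R4 - (3)*R2:  [   0    0  -20    9   42 ]
R4 <- R4 - (-4)*R3:  [   0    0    0    5  -10 ]
Row echelon form:
[ -3   4   4  -4  |  -18 ]
[  0  -6  -5   1  |   25 ]
[  0   0   5  -1  |  -13 ]
[  0   0   0   5  |  -10 ]
Back-substitution:
v = (-10) / 5 = -2
u = (-13 - (-1)*(-2)) / 5 = -3
t = (25 - (-5)*(-3) - (1)*(-2)) / -6 = -2
s = (-18 - (4)*(-2) - (4)*(-3) - (-4)*(-2)) / -3 = 2

(2, -2, -3, -2)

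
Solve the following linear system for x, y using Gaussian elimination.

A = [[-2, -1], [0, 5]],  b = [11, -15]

Forward elimination on [A|b]:
Row echelon form:
[ -2  -1  |   11 ]
[  0   5  |  -15 ]
Back-substitution:
y = (-15) / 5 = -3
x = (11 - (-1)*(-3)) / -2 = -4

(-4, -3)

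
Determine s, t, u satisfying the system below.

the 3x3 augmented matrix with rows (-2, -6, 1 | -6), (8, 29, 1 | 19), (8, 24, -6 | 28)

Forward elimination on [A|b]:
R2 <- R2 - (-4)*R1:  [  0   5   5  -5 ]
R3 <- R3 - (-4)*R1:  [  0   0  -2   4 ]
Row echelon form:
[ -2  -6   1  |  -6 ]
[  0   5   5  |  -5 ]
[  0   0  -2  |   4 ]
Back-substitution:
u = (4) / -2 = -2
t = (-5 - (5)*(-2)) / 5 = 1
s = (-6 - (-6)*(1) - (1)*(-2)) / -2 = -1

(-1, 1, -2)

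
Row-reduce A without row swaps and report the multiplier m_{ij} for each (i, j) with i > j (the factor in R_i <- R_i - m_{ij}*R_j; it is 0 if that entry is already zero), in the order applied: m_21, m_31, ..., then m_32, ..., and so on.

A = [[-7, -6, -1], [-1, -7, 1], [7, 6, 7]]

Forward elimination:
R2 <- R2 - (1/7)*R1:  [     0  -43/7    8/7 ]
R3 <- R3 - (-1)*R1:  [ 0  0  6 ]
R3: entry in column 2 is already 0 -> m_{32} = 0 (no row operation needed)
Multipliers (in order of application): m_{21} = 1/7, m_{31} = -1, m_{32} = 0

multipliers: 1/7, -1, 0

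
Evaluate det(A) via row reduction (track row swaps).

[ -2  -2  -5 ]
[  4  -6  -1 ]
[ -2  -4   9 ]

det(A) = 324

Forward elimination:
R2 <- R2 - (-2)*R1:  [   0  -10  -11 ]
R3 <- R3 - (1)*R1:  [  0  -2  14 ]
R3 <- R3 - (1/5)*R2:  [    0     0  81/5 ]
Upper-triangular form:
[ -2   -2    -5 ]
[  0  -10   -11 ]
[  0    0  81/5 ]
det(A) = (-1)^0 * (-2) * (-10) * (81/5) = 324  (0 row swaps -> sign +1)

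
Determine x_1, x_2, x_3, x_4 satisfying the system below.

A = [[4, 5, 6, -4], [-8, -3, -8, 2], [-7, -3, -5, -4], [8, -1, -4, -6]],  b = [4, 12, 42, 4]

Forward elimination on [A|b]:
R2 <- R2 - (-2)*R1:  [  0   7   4  -6  20 ]
R3 <- R3 - (-7/4)*R1:  [    0  23/4  11/2   -11    49 ]
R4 <- R4 - (2)*R1:  [   0  -11  -16    2   -4 ]
R3 <- R3 - (23/28)*R2:  [      0       0   31/14  -85/14   228/7 ]
R4 <- R4 - (-11/7)*R2:  [     0      0  -68/7  -52/7  192/7 ]
R4 <- R4 - (-136/31)*R3:  [        0         0         0  -1056/31   5280/31 ]
Row echelon form:
[ 4  5      6        -4  |        4 ]
[ 0  7      4        -6  |       20 ]
[ 0  0  31/14    -85/14  |    228/7 ]
[ 0  0      0  -1056/31  |  5280/31 ]
Back-substitution:
x_4 = (5280/31) / (-1056/31) = -5
x_3 = (228/7 - (-85/14)*(-5)) / (31/14) = 1
x_2 = (20 - (4)*(1) - (-6)*(-5)) / 7 = -2
x_1 = (4 - (5)*(-2) - (6)*(1) - (-4)*(-5)) / 4 = -3

(-3, -2, 1, -5)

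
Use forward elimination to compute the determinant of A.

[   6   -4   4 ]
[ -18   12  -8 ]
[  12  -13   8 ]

det(A) = 120

Forward elimination:
R2 <- R2 - (-3)*R1:  [ 0  0  4 ]
R3 <- R3 - (2)*R1:  [  0  -5   0 ]
R2 <-> R3   (pivot in column 2 was zero)
[ 6  -4  4 ]
[ 0  -5  0 ]
[ 0   0  4 ]
Upper-triangular form:
[ 6  -4  4 ]
[ 0  -5  0 ]
[ 0   0  4 ]
det(A) = (-1)^1 * (6) * (-5) * (4) = 120  (1 row swap -> sign -1)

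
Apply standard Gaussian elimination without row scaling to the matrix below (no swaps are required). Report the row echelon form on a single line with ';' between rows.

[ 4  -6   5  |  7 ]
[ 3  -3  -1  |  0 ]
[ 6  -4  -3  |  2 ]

Forward elimination:
R2 <- R2 - (3/4)*R1:  [     0    3/2  -19/4  -21/4 ]
R3 <- R3 - (3/2)*R1:  [     0      5  -21/2  -17/2 ]
R3 <- R3 - (10/3)*R2:  [    0     0  16/3     9 ]
Row echelon form:
[ 4   -6      5  |      7 ]
[ 0  3/2  -19/4  |  -21/4 ]
[ 0    0   16/3  |      9 ]

REF = [4 -6 5 7; 0 3/2 -19/4 -21/4; 0 0 16/3 9]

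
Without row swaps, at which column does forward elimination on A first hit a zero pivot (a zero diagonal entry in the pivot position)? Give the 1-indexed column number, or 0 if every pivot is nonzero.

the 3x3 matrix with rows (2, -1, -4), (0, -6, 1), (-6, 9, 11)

first zero-pivot column = 3

Naive forward elimination:
R3 <- R3 - (-3)*R1:  [  0   6  -1 ]
R3 <- R3 - (-1)*R2:  [ 0  0  0 ]
Matrix at this point:
[ 2  -1  -4 ]
[ 0  -6   1 ]
[ 0   0   0 ]
Pivot entry (3,3) in the last row is zero and there are no rows below to swap with -> zero pivot in column 3 (A is singular).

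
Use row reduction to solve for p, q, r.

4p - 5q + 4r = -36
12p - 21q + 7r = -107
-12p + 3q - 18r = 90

Forward elimination on [A|b]:
R2 <- R2 - (3)*R1:  [  0  -6  -5   1 ]
R3 <- R3 - (-3)*R1:  [   0  -12   -6  -18 ]
R3 <- R3 - (2)*R2:  [   0    0    4  -20 ]
Row echelon form:
[ 4  -5   4  |  -36 ]
[ 0  -6  -5  |    1 ]
[ 0   0   4  |  -20 ]
Back-substitution:
r = (-20) / 4 = -5
q = (1 - (-5)*(-5)) / -6 = 4
p = (-36 - (-5)*(4) - (4)*(-5)) / 4 = 1

(1, 4, -5)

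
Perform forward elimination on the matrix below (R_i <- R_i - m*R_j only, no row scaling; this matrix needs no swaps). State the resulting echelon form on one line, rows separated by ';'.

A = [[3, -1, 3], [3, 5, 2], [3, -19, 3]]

Forward elimination:
R2 <- R2 - (1)*R1:  [  0   6  -1 ]
R3 <- R3 - (1)*R1:  [   0  -18    0 ]
R3 <- R3 - (-3)*R2:  [  0   0  -3 ]
Row echelon form:
[ 3  -1   3 ]
[ 0   6  -1 ]
[ 0   0  -3 ]

REF = [3 -1 3; 0 6 -1; 0 0 -3]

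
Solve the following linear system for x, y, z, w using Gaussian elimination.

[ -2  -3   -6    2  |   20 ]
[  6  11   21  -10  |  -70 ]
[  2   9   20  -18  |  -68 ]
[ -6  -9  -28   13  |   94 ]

Forward elimination on [A|b]:
R2 <- R2 - (-3)*R1:  [   0    2    3   -4  -10 ]
R3 <- R3 - (-1)*R1:  [   0    6   14  -16  -48 ]
R4 <- R4 - (3)*R1:  [   0    0  -10    7   34 ]
R3 <- R3 - (3)*R2:  [   0    0    5   -4  -18 ]
R4 <- R4 - (-2)*R3:  [  0   0   0  -1  -2 ]
Row echelon form:
[ -2  -3  -6   2  |   20 ]
[  0   2   3  -4  |  -10 ]
[  0   0   5  -4  |  -18 ]
[  0   0   0  -1  |   -2 ]
Back-substitution:
w = (-2) / -1 = 2
z = (-18 - (-4)*(2)) / 5 = -2
y = (-10 - (3)*(-2) - (-4)*(2)) / 2 = 2
x = (20 - (-3)*(2) - (-6)*(-2) - (2)*(2)) / -2 = -5

(-5, 2, -2, 2)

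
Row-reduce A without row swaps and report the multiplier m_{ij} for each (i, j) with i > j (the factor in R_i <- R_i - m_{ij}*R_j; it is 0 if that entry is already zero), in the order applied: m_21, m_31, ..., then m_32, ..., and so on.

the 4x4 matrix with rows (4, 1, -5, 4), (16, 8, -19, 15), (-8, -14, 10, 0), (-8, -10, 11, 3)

Forward elimination:
R2 <- R2 - (4)*R1:  [  0   4   1  -1 ]
R3 <- R3 - (-2)*R1:  [   0  -12    0    8 ]
R4 <- R4 - (-2)*R1:  [  0  -8   1  11 ]
R3 <- R3 - (-3)*R2:  [ 0  0  3  5 ]
R4 <- R4 - (-2)*R2:  [ 0  0  3  9 ]
R4 <- R4 - (1)*R3:  [ 0  0  0  4 ]
Multipliers (in order of application): m_{21} = 4, m_{31} = -2, m_{41} = -2, m_{32} = -3, m_{42} = -2, m_{43} = 1

multipliers: 4, -2, -2, -3, -2, 1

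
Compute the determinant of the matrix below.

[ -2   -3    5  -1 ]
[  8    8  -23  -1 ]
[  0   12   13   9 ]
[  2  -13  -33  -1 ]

det(A) = -192

Forward elimination:
R2 <- R2 - (-4)*R1:  [  0  -4  -3  -5 ]
R4 <- R4 - (-1)*R1:  [   0  -16  -28   -2 ]
R3 <- R3 - (-3)*R2:  [  0   0   4  -6 ]
R4 <- R4 - (4)*R2:  [   0    0  -16   18 ]
R4 <- R4 - (-4)*R3:  [  0   0   0  -6 ]
Upper-triangular form:
[ -2  -3   5  -1 ]
[  0  -4  -3  -5 ]
[  0   0   4  -6 ]
[  0   0   0  -6 ]
det(A) = (-1)^0 * (-2) * (-4) * (4) * (-6) = -192  (0 row swaps -> sign +1)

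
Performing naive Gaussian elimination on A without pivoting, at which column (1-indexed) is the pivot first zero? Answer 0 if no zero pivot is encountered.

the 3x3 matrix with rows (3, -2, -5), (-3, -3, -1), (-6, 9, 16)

Naive forward elimination:
R2 <- R2 - (-1)*R1:  [  0  -5  -6 ]
R3 <- R3 - (-2)*R1:  [ 0  5  6 ]
R3 <- R3 - (-1)*R2:  [ 0  0  0 ]
Matrix at this point:
[ 3  -2  -5 ]
[ 0  -5  -6 ]
[ 0   0   0 ]
Pivot entry (3,3) in the last row is zero and there are no rows below to swap with -> zero pivot in column 3 (A is singular).

first zero-pivot column = 3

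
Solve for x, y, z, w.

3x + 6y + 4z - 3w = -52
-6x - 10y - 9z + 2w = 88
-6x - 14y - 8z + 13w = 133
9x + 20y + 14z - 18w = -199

(-1, -4, -4, 3)

Forward elimination on [A|b]:
R2 <- R2 - (-2)*R1:  [   0    2   -1   -4  -16 ]
R3 <- R3 - (-2)*R1:  [  0  -2   0   7  29 ]
R4 <- R4 - (3)*R1:  [   0    2    2   -9  -43 ]
R3 <- R3 - (-1)*R2:  [  0   0  -1   3  13 ]
R4 <- R4 - (1)*R2:  [   0    0    3   -5  -27 ]
R4 <- R4 - (-3)*R3:  [  0   0   0   4  12 ]
Row echelon form:
[ 3  6   4  -3  |  -52 ]
[ 0  2  -1  -4  |  -16 ]
[ 0  0  -1   3  |   13 ]
[ 0  0   0   4  |   12 ]
Back-substitution:
w = (12) / 4 = 3
z = (13 - (3)*(3)) / -1 = -4
y = (-16 - (-1)*(-4) - (-4)*(3)) / 2 = -4
x = (-52 - (6)*(-4) - (4)*(-4) - (-3)*(3)) / 3 = -1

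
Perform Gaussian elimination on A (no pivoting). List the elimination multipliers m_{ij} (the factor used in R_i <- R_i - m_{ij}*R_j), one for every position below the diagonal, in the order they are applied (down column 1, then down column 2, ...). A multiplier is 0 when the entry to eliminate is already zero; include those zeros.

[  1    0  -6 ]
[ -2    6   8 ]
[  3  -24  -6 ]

multipliers: -2, 3, -4

Forward elimination:
R2 <- R2 - (-2)*R1:  [  0   6  -4 ]
R3 <- R3 - (3)*R1:  [   0  -24   12 ]
R3 <- R3 - (-4)*R2:  [  0   0  -4 ]
Multipliers (in order of application): m_{21} = -2, m_{31} = 3, m_{32} = -4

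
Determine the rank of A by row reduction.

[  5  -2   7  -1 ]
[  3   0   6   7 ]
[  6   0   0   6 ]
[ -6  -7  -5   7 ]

rank(A) = 4

Row reduction:
R2 <- R2 - (3/5)*R1:  [    0   6/5   9/5  38/5 ]
R3 <- R3 - (6/5)*R1:  [     0   12/5  -42/5   36/5 ]
R4 <- R4 - (-6/5)*R1:  [     0  -47/5   17/5   29/5 ]
R3 <- R3 - (2)*R2:  [   0    0  -12   -8 ]
R4 <- R4 - (-47/6)*R2:  [     0      0   35/2  196/3 ]
R4 <- R4 - (-35/24)*R3:  [     0      0      0  161/3 ]
Row echelon form:
[ 5   -2    7     -1 ]
[ 0  6/5  9/5   38/5 ]
[ 0    0  -12     -8 ]
[ 0    0    0  161/3 ]
Nonzero rows / pivot columns: 4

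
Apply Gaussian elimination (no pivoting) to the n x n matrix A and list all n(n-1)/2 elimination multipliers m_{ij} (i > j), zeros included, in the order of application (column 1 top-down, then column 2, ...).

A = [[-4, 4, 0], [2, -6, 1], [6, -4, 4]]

Forward elimination:
R2 <- R2 - (-1/2)*R1:  [  0  -4   1 ]
R3 <- R3 - (-3/2)*R1:  [ 0  2  4 ]
R3 <- R3 - (-1/2)*R2:  [   0    0  9/2 ]
Multipliers (in order of application): m_{21} = -1/2, m_{31} = -3/2, m_{32} = -1/2

multipliers: -1/2, -3/2, -1/2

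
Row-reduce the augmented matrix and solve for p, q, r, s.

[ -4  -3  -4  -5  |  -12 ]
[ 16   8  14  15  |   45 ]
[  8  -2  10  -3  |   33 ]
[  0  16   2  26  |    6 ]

(-1, -5, 4, 3)

Forward elimination on [A|b]:
R2 <- R2 - (-4)*R1:  [  0  -4  -2  -5  -3 ]
R3 <- R3 - (-2)*R1:  [   0   -8    2  -13    9 ]
R3 <- R3 - (2)*R2:  [  0   0   6  -3  15 ]
R4 <- R4 - (-4)*R2:  [  0   0  -6   6  -6 ]
R4 <- R4 - (-1)*R3:  [ 0  0  0  3  9 ]
Row echelon form:
[ -4  -3  -4  -5  |  -12 ]
[  0  -4  -2  -5  |   -3 ]
[  0   0   6  -3  |   15 ]
[  0   0   0   3  |    9 ]
Back-substitution:
s = (9) / 3 = 3
r = (15 - (-3)*(3)) / 6 = 4
q = (-3 - (-2)*(4) - (-5)*(3)) / -4 = -5
p = (-12 - (-3)*(-5) - (-4)*(4) - (-5)*(3)) / -4 = -1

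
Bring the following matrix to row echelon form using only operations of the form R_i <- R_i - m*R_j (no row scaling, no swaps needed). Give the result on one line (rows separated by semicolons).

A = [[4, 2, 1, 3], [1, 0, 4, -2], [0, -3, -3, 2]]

REF = [4 2 1 3; 0 -1/2 15/4 -11/4; 0 0 -51/2 37/2]

Forward elimination:
R2 <- R2 - (1/4)*R1:  [     0   -1/2   15/4  -11/4 ]
R3 <- R3 - (6)*R2:  [     0      0  -51/2   37/2 ]
Row echelon form:
[ 4     2      1      3 ]
[ 0  -1/2   15/4  -11/4 ]
[ 0     0  -51/2   37/2 ]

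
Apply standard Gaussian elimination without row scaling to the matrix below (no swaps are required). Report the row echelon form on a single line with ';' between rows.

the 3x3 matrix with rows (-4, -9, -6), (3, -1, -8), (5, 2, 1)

Forward elimination:
R2 <- R2 - (-3/4)*R1:  [     0  -31/4  -25/2 ]
R3 <- R3 - (-5/4)*R1:  [     0  -37/4  -13/2 ]
R3 <- R3 - (37/31)*R2:  [      0       0  261/31 ]
Row echelon form:
[ -4     -9      -6 ]
[  0  -31/4   -25/2 ]
[  0      0  261/31 ]

REF = [-4 -9 -6; 0 -31/4 -25/2; 0 0 261/31]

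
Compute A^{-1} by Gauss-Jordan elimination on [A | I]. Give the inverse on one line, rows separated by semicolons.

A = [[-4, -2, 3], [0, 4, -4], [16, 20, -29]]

Gauss-Jordan on [A | I]:
R1 <- (1/-4)*R1:  [    1   1/2  -3/4  |  -1/4     0     0 ]
R3 <- R3 - (16)*R1:  [   0   12  -17  |    4    0    1 ]
R2 <- (1/4)*R2:  [   0    1   -1  |    0  1/4    0 ]
R1 <- R1 - (1/2)*R2:  [    1     0  -1/4  |  -1/4  -1/8     0 ]
R3 <- R3 - (12)*R2:  [  0   0  -5  |   4  -3   1 ]
R3 <- (1/-5)*R3:  [    0     0     1  |  -4/5   3/5  -1/5 ]
R1 <- R1 - (-1/4)*R3:  [     1      0      0  |  -9/20   1/40  -1/20 ]
R2 <- R2 - (-1)*R3:  [     0      1      0  |   -4/5  17/20   -1/5 ]
Right block of [I | A^{-1}] is the inverse:
[ -9/20   1/40  -1/20 ]
[  -4/5  17/20   -1/5 ]
[  -4/5    3/5   -1/5 ]

inverse = [-9/20 1/40 -1/20; -4/5 17/20 -1/5; -4/5 3/5 -1/5]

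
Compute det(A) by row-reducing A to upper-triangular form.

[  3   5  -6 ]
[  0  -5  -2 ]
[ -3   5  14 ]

det(A) = -60

Forward elimination:
R3 <- R3 - (-1)*R1:  [  0  10   8 ]
R3 <- R3 - (-2)*R2:  [ 0  0  4 ]
Upper-triangular form:
[ 3   5  -6 ]
[ 0  -5  -2 ]
[ 0   0   4 ]
det(A) = (-1)^0 * (3) * (-5) * (4) = -60  (0 row swaps -> sign +1)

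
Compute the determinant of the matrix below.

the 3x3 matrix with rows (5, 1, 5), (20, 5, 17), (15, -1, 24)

det(A) = -15

Forward elimination:
R2 <- R2 - (4)*R1:  [  0   1  -3 ]
R3 <- R3 - (3)*R1:  [  0  -4   9 ]
R3 <- R3 - (-4)*R2:  [  0   0  -3 ]
Upper-triangular form:
[ 5  1   5 ]
[ 0  1  -3 ]
[ 0  0  -3 ]
det(A) = (-1)^0 * (5) * (1) * (-3) = -15  (0 row swaps -> sign +1)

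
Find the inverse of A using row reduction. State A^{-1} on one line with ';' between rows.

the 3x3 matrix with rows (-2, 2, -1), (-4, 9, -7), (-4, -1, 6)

Gauss-Jordan on [A | I]:
R1 <- (1/-2)*R1:  [    1    -1   1/2  |  -1/2     0     0 ]
R2 <- R2 - (-4)*R1:  [  0   5  -5  |  -2   1   0 ]
R3 <- R3 - (-4)*R1:  [  0  -5   8  |  -2   0   1 ]
R2 <- (1/5)*R2:  [    0     1    -1  |  -2/5   1/5     0 ]
R1 <- R1 - (-1)*R2:  [     1      0   -1/2  |  -9/10    1/5      0 ]
R3 <- R3 - (-5)*R2:  [  0   0   3  |  -4   1   1 ]
R3 <- (1/3)*R3:  [    0     0     1  |  -4/3   1/3   1/3 ]
R1 <- R1 - (-1/2)*R3:  [      1       0       0  |  -47/30   11/30     1/6 ]
R2 <- R2 - (-1)*R3:  [      0       1       0  |  -26/15    8/15     1/3 ]
Right block of [I | A^{-1}] is the inverse:
[ -47/30  11/30  1/6 ]
[ -26/15   8/15  1/3 ]
[   -4/3    1/3  1/3 ]

inverse = [-47/30 11/30 1/6; -26/15 8/15 1/3; -4/3 1/3 1/3]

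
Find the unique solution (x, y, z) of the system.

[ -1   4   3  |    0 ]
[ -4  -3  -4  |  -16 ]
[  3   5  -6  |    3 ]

(3, 0, 1)

Forward elimination on [A|b]:
R2 <- R2 - (4)*R1:  [   0  -19  -16  -16 ]
R3 <- R3 - (-3)*R1:  [  0  17   3   3 ]
R3 <- R3 - (-17/19)*R2:  [       0        0  -215/19  -215/19 ]
Row echelon form:
[ -1    4        3  |        0 ]
[  0  -19      -16  |      -16 ]
[  0    0  -215/19  |  -215/19 ]
Back-substitution:
z = (-215/19) / (-215/19) = 1
y = (-16 - (-16)*(1)) / -19 = 0
x = (0 - (4)*(0) - (3)*(1)) / -1 = 3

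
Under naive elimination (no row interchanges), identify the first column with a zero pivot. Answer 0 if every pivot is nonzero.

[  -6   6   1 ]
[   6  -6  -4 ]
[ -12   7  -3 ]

Naive forward elimination:
R2 <- R2 - (-1)*R1:  [  0   0  -3 ]
R3 <- R3 - (2)*R1:  [  0  -5  -5 ]
Matrix at this point:
[ -6   6   1 ]
[  0   0  -3 ]
[  0  -5  -5 ]
Pivot entry (2,2) is zero but row 3 has -5 in column 2 -> naive elimination stops; a row interchange (e.g. R2 <-> R3) would be required here.

first zero-pivot column = 2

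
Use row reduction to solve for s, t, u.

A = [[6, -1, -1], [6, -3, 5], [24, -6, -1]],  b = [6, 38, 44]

(1, -4, 4)

Forward elimination on [A|b]:
R2 <- R2 - (1)*R1:  [  0  -2   6  32 ]
R3 <- R3 - (4)*R1:  [  0  -2   3  20 ]
R3 <- R3 - (1)*R2:  [   0    0   -3  -12 ]
Row echelon form:
[ 6  -1  -1  |    6 ]
[ 0  -2   6  |   32 ]
[ 0   0  -3  |  -12 ]
Back-substitution:
u = (-12) / -3 = 4
t = (32 - (6)*(4)) / -2 = -4
s = (6 - (-1)*(-4) - (-1)*(4)) / 6 = 1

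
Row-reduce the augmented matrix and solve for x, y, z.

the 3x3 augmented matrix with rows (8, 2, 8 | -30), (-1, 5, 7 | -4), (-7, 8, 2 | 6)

Forward elimination on [A|b]:
R2 <- R2 - (-1/8)*R1:  [     0   21/4      8  -31/4 ]
R3 <- R3 - (-7/8)*R1:  [     0   39/4      9  -81/4 ]
R3 <- R3 - (13/7)*R2:  [     0      0  -41/7  -41/7 ]
Row echelon form:
[ 8     2      8  |    -30 ]
[ 0  21/4      8  |  -31/4 ]
[ 0     0  -41/7  |  -41/7 ]
Back-substitution:
z = (-41/7) / (-41/7) = 1
y = (-31/4 - (8)*(1)) / (21/4) = -3
x = (-30 - (2)*(-3) - (8)*(1)) / 8 = -4

(-4, -3, 1)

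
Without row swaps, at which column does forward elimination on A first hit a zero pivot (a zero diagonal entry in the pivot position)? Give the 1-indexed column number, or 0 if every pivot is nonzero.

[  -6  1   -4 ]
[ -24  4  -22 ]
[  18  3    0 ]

Naive forward elimination:
R2 <- R2 - (4)*R1:  [  0   0  -6 ]
R3 <- R3 - (-3)*R1:  [   0    6  -12 ]
Matrix at this point:
[ -6  1   -4 ]
[  0  0   -6 ]
[  0  6  -12 ]
Pivot entry (2,2) is zero but row 3 has 6 in column 2 -> naive elimination stops; a row interchange (e.g. R2 <-> R3) would be required here.

first zero-pivot column = 2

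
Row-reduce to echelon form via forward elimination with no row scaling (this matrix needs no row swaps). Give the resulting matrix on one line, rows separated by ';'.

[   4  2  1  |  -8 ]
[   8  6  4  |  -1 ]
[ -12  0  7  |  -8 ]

REF = [4 2 1 -8; 0 2 2 15; 0 0 4 -77]

Forward elimination:
R2 <- R2 - (2)*R1:  [  0   2   2  15 ]
R3 <- R3 - (-3)*R1:  [   0    6   10  -32 ]
R3 <- R3 - (3)*R2:  [   0    0    4  -77 ]
Row echelon form:
[ 4  2  1  |   -8 ]
[ 0  2  2  |   15 ]
[ 0  0  4  |  -77 ]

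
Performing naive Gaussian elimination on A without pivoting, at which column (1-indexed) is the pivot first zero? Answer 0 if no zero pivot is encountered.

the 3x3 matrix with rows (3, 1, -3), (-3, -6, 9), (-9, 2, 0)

first zero-pivot column = 0

Naive forward elimination:
R2 <- R2 - (-1)*R1:  [  0  -5   6 ]
R3 <- R3 - (-3)*R1:  [  0   5  -9 ]
R3 <- R3 - (-1)*R2:  [  0   0  -3 ]
All pivots nonzero; naive elimination completes without hitting a zero pivot.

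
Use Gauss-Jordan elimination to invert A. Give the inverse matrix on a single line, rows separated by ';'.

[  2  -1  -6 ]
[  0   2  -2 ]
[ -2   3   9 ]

Gauss-Jordan on [A | I]:
R1 <- (1/2)*R1:  [    1  -1/2    -3  |   1/2     0     0 ]
R3 <- R3 - (-2)*R1:  [ 0  2  3  |  1  0  1 ]
R2 <- (1/2)*R2:  [   0    1   -1  |    0  1/2    0 ]
R1 <- R1 - (-1/2)*R2:  [    1     0  -7/2  |   1/2   1/4     0 ]
R3 <- R3 - (2)*R2:  [  0   0   5  |   1  -1   1 ]
R3 <- (1/5)*R3:  [    0     0     1  |   1/5  -1/5   1/5 ]
R1 <- R1 - (-7/2)*R3:  [     1      0      0  |    6/5  -9/20   7/10 ]
R2 <- R2 - (-1)*R3:  [    0     1     0  |   1/5  3/10   1/5 ]
Right block of [I | A^{-1}] is the inverse:
[ 6/5  -9/20  7/10 ]
[ 1/5   3/10   1/5 ]
[ 1/5   -1/5   1/5 ]

inverse = [6/5 -9/20 7/10; 1/5 3/10 1/5; 1/5 -1/5 1/5]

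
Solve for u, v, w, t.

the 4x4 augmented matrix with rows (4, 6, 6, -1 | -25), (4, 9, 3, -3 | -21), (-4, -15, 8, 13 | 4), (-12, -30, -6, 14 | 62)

(0, -1, -3, 1)

Forward elimination on [A|b]:
R2 <- R2 - (1)*R1:  [  0   3  -3  -2   4 ]
R3 <- R3 - (-1)*R1:  [   0   -9   14   12  -21 ]
R4 <- R4 - (-3)*R1:  [   0  -12   12   11  -13 ]
R3 <- R3 - (-3)*R2:  [  0   0   5   6  -9 ]
R4 <- R4 - (-4)*R2:  [ 0  0  0  3  3 ]
Row echelon form:
[ 4  6   6  -1  |  -25 ]
[ 0  3  -3  -2  |    4 ]
[ 0  0   5   6  |   -9 ]
[ 0  0   0   3  |    3 ]
Back-substitution:
t = (3) / 3 = 1
w = (-9 - (6)*(1)) / 5 = -3
v = (4 - (-3)*(-3) - (-2)*(1)) / 3 = -1
u = (-25 - (6)*(-1) - (6)*(-3) - (-1)*(1)) / 4 = 0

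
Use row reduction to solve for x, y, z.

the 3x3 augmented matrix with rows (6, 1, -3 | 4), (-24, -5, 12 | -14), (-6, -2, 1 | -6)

Forward elimination on [A|b]:
R2 <- R2 - (-4)*R1:  [  0  -1   0   2 ]
R3 <- R3 - (-1)*R1:  [  0  -1  -2  -2 ]
R3 <- R3 - (1)*R2:  [  0   0  -2  -4 ]
Row echelon form:
[ 6   1  -3  |   4 ]
[ 0  -1   0  |   2 ]
[ 0   0  -2  |  -4 ]
Back-substitution:
z = (-4) / -2 = 2
y = (2) / -1 = -2
x = (4 - (1)*(-2) - (-3)*(2)) / 6 = 2

(2, -2, 2)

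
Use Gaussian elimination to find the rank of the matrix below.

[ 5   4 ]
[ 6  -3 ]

Row reduction:
R2 <- R2 - (6/5)*R1:  [     0  -39/5 ]
Row echelon form:
[ 5      4 ]
[ 0  -39/5 ]
Nonzero rows / pivot columns: 2

rank(A) = 2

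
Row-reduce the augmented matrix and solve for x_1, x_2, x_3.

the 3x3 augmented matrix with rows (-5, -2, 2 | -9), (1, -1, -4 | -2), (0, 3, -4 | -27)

(5, -5, 3)

Forward elimination on [A|b]:
R2 <- R2 - (-1/5)*R1:  [     0   -7/5  -18/5  -19/5 ]
R3 <- R3 - (-15/7)*R2:  [      0       0   -82/7  -246/7 ]
Row echelon form:
[ -5    -2      2  |      -9 ]
[  0  -7/5  -18/5  |   -19/5 ]
[  0     0  -82/7  |  -246/7 ]
Back-substitution:
x_3 = (-246/7) / (-82/7) = 3
x_2 = (-19/5 - (-18/5)*(3)) / (-7/5) = -5
x_1 = (-9 - (-2)*(-5) - (2)*(3)) / -5 = 5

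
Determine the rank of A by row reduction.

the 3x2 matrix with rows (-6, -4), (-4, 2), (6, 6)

Row reduction:
R2 <- R2 - (2/3)*R1:  [    0  14/3 ]
R3 <- R3 - (-1)*R1:  [ 0  2 ]
R3 <- R3 - (3/7)*R2:  [ 0  0 ]
Row echelon form:
[ -6    -4 ]
[  0  14/3 ]
[  0     0 ]
Nonzero rows / pivot columns: 2

rank(A) = 2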